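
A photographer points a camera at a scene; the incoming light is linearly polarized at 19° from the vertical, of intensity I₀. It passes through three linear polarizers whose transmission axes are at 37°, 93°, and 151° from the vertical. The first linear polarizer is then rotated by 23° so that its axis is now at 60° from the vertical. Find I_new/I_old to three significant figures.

I_new/I_old ≈ 1.42

Before rotation:
By Malus's law, I₁ = I₀ cos²(37° − 19°) = I₀ cos²(18°) = 0.9045 I₀.
I₂ = I₁ cos²(93° − 37°) = 0.9045 I₀ · cos²(56°) = 0.2828 I₀.
I₃ = I₂ cos²(151° − 93°) = 0.2828 I₀ · cos²(58°) = 0.07942 I₀.
After rotation:
I₁ = I₀ cos²(60° − 19°) = I₀ cos²(41°) = 0.5696 I₀.
I₂ = I₁ cos²(93° − 60°) = 0.5696 I₀ · cos²(33°) = 0.4006 I₀.
I₃ = I₂ cos²(151° − 93°) = 0.4006 I₀ · cos²(58°) = 0.1125 I₀.
Ratio = 0.1125 / 0.07942 = 1.416.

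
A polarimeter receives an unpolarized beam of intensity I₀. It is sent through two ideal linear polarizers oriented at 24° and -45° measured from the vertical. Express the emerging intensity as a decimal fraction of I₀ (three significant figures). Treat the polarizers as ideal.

≈ 0.0642 I₀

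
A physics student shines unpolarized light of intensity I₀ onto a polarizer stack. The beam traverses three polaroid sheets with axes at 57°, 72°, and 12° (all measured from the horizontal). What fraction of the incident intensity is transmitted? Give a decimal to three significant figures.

≈ 0.117 I₀

Unpolarized light through the first polarizer → I₁ = ½ I₀, now polarized at 57°.
I₂ = I₁ cos²(72° − 57°) = 0.5 I₀ · cos²(15°) = 0.4665 I₀.
I₃ = I₂ cos²(12° − 72°) = 0.4665 I₀ · cos²(60°) = 0.1166 I₀.
Transmitted fraction = 0.1166.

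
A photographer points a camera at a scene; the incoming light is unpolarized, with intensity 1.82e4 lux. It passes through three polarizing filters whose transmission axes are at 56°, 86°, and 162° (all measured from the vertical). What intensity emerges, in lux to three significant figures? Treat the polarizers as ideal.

I ≈ 399 lux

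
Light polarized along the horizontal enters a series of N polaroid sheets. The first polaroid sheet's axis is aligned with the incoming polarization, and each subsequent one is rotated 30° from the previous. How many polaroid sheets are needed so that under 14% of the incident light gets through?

N = 8

First polarizer is aligned with the polarization: full transmission.
Each further stage multiplies by cos²(30°) = 0.75.
After N polarizers: T = 0.75^(N−1). Require T < 0.14 ⇒ N−1 > ln(0.14)/ln(0.75) = 6.83, so N−1 ≥ 7 and N = 8.
Check: N=8 gives T = 0.1335 < 0.14; N=7 gives T = 0.178.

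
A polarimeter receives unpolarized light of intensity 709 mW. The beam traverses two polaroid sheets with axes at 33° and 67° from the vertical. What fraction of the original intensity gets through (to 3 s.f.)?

I/I₀ ≈ 0.344

Unpolarized light through the first polarizer → I₁ = 709 mW/2 = 354.5 mW, polarized at 33°.
I₂ = I₁ · cos²(34°) = 354.5 · 0.6873 = 243.6 mW.
Transmitted fraction = 0.3437.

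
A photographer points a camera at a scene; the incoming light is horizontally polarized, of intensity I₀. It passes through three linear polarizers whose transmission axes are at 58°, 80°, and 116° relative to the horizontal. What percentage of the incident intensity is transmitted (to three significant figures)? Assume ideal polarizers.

I₁ = I₀ cos²(58° − 0°) = I₀ cos²(58°) = 0.2808 I₀.
I₂ = I₁ cos²(80° − 58°) = 0.2808 I₀ · cos²(22°) = 0.2414 I₀.
I₃ = I₂ cos²(116° − 80°) = 0.2414 I₀ · cos²(36°) = 0.158 I₀.
That is 15.8% of the incident intensity.

≈ 15.8%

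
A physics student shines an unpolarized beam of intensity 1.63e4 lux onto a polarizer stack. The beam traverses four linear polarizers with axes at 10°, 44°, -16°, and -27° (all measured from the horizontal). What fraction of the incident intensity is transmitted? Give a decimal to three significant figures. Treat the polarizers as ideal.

I/I₀ ≈ 0.0828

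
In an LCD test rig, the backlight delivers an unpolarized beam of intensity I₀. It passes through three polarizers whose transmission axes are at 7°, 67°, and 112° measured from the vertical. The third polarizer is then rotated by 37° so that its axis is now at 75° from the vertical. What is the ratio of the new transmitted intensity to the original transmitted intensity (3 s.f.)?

I_new/I_old ≈ 1.96

Before rotation:
Unpolarized light through the first polarizer → I₁ = ½ I₀, now polarized at 7°.
I₂ = I₁ cos²(67° − 7°) = 0.5 I₀ · cos²(60°) = 0.125 I₀.
I₃ = I₂ cos²(112° − 67°) = 0.125 I₀ · cos²(45°) = 0.0625 I₀.
After rotation:
Unpolarized light through the first polarizer → I₁ = ½ I₀, now polarized at 7°.
I₂ = I₁ cos²(67° − 7°) = 0.5 I₀ · cos²(60°) = 0.125 I₀.
I₃ = I₂ cos²(75° − 67°) = 0.125 I₀ · cos²(8°) = 0.1226 I₀.
Ratio = 0.1226 / 0.0625 = 1.961.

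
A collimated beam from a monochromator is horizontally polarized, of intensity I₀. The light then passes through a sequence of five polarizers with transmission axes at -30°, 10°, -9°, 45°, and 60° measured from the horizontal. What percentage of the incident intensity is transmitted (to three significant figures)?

≈ 12.7%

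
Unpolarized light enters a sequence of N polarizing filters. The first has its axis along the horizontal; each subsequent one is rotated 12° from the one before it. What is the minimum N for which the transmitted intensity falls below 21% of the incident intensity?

First polarizer halves the unpolarized light: factor 1/2.
Each further stage multiplies by cos²(12°) = 0.9568.
After N polarizers: T = 0.5·0.9568^(N−1). Require T < 0.21 ⇒ N−1 > ln(0.21/0.5)/ln(0.9568) = 19.63, so N−1 ≥ 20 and N = 21.
Check: N=21 gives T = 0.2066 < 0.21; N=20 gives T = 0.2159.

N = 21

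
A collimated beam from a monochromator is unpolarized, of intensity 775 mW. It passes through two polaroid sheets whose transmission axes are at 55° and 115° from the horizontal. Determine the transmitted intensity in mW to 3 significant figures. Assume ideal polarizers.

Unpolarized light through the first polarizer → I₁ = 775 mW/2 = 387.5 mW, polarized at 55°.
I₂ = I₁ · cos²(60°) = 387.5 · 0.25 = 96.88 mW.

I ≈ 96.9 mW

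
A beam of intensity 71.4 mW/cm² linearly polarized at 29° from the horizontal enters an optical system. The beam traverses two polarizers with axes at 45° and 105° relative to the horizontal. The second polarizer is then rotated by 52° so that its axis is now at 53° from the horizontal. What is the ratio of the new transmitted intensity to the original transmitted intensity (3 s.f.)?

Before rotation:
By Malus's law, I₁ = I₀ cos²(45° − 29°) = I₀ cos²(16°) = 0.924 I₀.
I₂ = I₁ cos²(105° − 45°) = 0.924 I₀ · cos²(60°) = 0.231 I₀.
After rotation:
I₁ = I₀ cos²(45° − 29°) = I₀ cos²(16°) = 0.924 I₀.
I₂ = I₁ cos²(53° − 45°) = 0.924 I₀ · cos²(8°) = 0.9061 I₀.
Ratio = 0.9061 / 0.231 = 3.923.

I_new/I_old ≈ 3.92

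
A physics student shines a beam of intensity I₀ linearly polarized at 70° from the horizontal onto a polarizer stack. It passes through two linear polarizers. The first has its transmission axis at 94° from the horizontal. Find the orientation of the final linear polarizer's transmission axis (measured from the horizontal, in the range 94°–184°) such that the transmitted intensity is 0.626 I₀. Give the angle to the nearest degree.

I₁ = I₀ cos²(94° − 70°) = I₀ cos²(24°) = 0.8346 I₀.
Need I₂/I₀ = 0.626, so cos²(θ − 94°) = 0.626 / 0.8346 = 0.7501.
θ − 94° = arccos(√0.7501) = 30.0°, giving θ ≈ 94 + 30.0 = 124.0°.

θ ≈ 124°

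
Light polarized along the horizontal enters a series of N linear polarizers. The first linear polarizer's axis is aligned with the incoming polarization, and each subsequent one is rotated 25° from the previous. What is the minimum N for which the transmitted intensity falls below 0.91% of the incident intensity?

First polarizer is aligned with the polarization: full transmission.
Each further stage multiplies by cos²(25°) = 0.8214.
After N polarizers: T = 0.8214^(N−1). Require T < 0.0091 ⇒ N−1 > ln(0.0091)/ln(0.8214) = 23.89, so N−1 ≥ 24 and N = 25.
Check: N=25 gives T = 0.008897 < 0.0091; N=24 gives T = 0.01083.

N = 25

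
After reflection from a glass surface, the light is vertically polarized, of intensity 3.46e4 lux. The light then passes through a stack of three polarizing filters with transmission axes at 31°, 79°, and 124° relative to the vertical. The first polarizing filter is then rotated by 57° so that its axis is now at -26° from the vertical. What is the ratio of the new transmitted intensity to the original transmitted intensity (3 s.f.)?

I_new/I_old ≈ 0.164

Before rotation:
I₁ = I₀ cos²(31° − 0°) = I₀ cos²(31°) = 0.7347 I₀.
I₂ = I₁ cos²(79° − 31°) = 0.7347 I₀ · cos²(48°) = 0.329 I₀.
I₃ = I₂ cos²(124° − 79°) = 0.329 I₀ · cos²(45°) = 0.1645 I₀.
After rotation:
I₁ = I₀ cos²(-26° − 0°) = I₀ cos²(26°) = 0.8078 I₀.
Angle between axes 1 and 2: 75°. I₂ = 0.8078 I₀ · cos²(75°) = 0.05411 I₀.
I₃ = I₂ cos²(124° − 79°) = 0.05411 I₀ · cos²(45°) = 0.02706 I₀.
Ratio = 0.02706 / 0.1645 = 0.1645.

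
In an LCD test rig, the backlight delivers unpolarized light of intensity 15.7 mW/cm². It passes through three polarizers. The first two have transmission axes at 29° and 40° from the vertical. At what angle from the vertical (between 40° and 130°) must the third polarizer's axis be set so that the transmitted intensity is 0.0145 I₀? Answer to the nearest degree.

Unpolarized light through the first polarizer → I₁ = ½ I₀, now polarized at 29°.
I₂ = I₁ cos²(40° − 29°) = 0.5 I₀ · cos²(11°) = 0.4818 I₀.
Need I₃/I₀ = 0.0145, so cos²(θ − 40°) = 0.0145 / 0.4818 = 0.0301.
θ − 40° = arccos(√0.0301) = 80.0°, giving θ ≈ 40 + 80.0 = 120.0°.

θ ≈ 120°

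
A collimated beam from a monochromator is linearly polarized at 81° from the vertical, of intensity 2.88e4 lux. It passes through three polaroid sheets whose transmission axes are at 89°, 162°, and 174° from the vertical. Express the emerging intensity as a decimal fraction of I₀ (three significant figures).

I/I₀ ≈ 0.0802

I₁ = 2.88e4 lux · cos²(8°) = 2.824e+04 lux.
I₂ = I₁ · cos²(73°) = 2.824e+04 · 0.08548 = 2414 lux.
I₃ = I₂ · cos²(12°) = 2414 · 0.9568 = 2310 lux.
Transmitted fraction = 0.0802.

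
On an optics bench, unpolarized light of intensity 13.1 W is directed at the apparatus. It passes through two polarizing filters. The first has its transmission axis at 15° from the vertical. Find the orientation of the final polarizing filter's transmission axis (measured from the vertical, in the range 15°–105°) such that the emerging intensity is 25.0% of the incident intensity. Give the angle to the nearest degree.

Unpolarized light through the first polarizer → I₁ = ½ I₀, now polarized at 15°.
Need I₂/I₀ = 0.25, so cos²(θ − 15°) = 0.25 / 0.5 = 0.5.
θ − 15° = arccos(√0.5) = 45.0°, giving θ ≈ 15 + 45.0 = 60.0°.

θ ≈ 60°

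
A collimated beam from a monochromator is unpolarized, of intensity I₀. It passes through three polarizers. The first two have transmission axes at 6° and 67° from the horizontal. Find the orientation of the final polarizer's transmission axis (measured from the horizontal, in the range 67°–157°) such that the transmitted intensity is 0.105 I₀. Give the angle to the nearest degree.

θ ≈ 86°

Unpolarized light through the first polarizer → I₁ = ½ I₀, now polarized at 6°.
I₂ = I₁ cos²(67° − 6°) = 0.5 I₀ · cos²(61°) = 0.1175 I₀.
Need I₃/I₀ = 0.105, so cos²(θ − 67°) = 0.105 / 0.1175 = 0.8935.
θ − 67° = arccos(√0.8935) = 19.1°, giving θ ≈ 67 + 19.1 = 86.1°.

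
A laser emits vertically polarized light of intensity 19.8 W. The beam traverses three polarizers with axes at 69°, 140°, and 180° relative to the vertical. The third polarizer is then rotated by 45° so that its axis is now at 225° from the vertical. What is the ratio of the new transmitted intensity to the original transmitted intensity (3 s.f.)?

Before rotation:
By Malus's law, I₁ = I₀ cos²(69° − 0°) = I₀ cos²(69°) = 0.1284 I₀.
I₂ = I₁ cos²(140° − 69°) = 0.1284 I₀ · cos²(71°) = 0.01361 I₀.
I₃ = I₂ cos²(180° − 140°) = 0.01361 I₀ · cos²(40°) = 0.007988 I₀.
After rotation:
I₁ = I₀ cos²(69° − 0°) = I₀ cos²(69°) = 0.1284 I₀.
I₂ = I₁ cos²(140° − 69°) = 0.1284 I₀ · cos²(71°) = 0.01361 I₀.
I₃ = I₂ cos²(225° − 140°) = 0.01361 I₀ · cos²(85°) = 0.0001034 I₀.
Ratio = 0.0001034 / 0.007988 = 0.01294.

I_new/I_old ≈ 0.0129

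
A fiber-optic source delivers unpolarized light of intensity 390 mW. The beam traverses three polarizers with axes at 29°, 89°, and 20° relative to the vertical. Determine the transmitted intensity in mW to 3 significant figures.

I ≈ 6.26 mW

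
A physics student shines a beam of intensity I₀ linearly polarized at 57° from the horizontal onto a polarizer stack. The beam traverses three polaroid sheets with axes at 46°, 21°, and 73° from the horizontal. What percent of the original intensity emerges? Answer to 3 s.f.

I₁ = I₀ cos²(46° − 57°) = I₀ cos²(11°) = 0.9636 I₀.
I₂ = I₁ cos²(21° − 46°) = 0.9636 I₀ · cos²(25°) = 0.7915 I₀.
I₃ = I₂ cos²(73° − 21°) = 0.7915 I₀ · cos²(52°) = 0.3 I₀.
That is 30% of the incident intensity.

≈ 30.0%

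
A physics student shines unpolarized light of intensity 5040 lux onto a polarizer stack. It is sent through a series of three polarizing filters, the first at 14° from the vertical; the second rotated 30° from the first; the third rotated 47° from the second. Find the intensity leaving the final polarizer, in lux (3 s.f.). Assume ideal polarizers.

I ≈ 879 lux

Unpolarized light through the first polarizer → I₁ = 5040 lux/2 = 2520 lux, polarized at 14°.
I₂ = I₁ · cos²(30°) = 2520 · 0.75 = 1890 lux.
I₃ = I₂ · cos²(47°) = 1890 · 0.4651 = 879.1 lux.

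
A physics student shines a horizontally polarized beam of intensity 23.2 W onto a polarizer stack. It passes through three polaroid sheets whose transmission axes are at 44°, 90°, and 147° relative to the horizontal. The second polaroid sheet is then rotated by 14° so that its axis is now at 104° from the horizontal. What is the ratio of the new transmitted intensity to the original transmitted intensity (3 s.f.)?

Before rotation:
I₁ = I₀ cos²(44° − 0°) = I₀ cos²(44°) = 0.5174 I₀.
I₂ = I₁ cos²(90° − 44°) = 0.5174 I₀ · cos²(46°) = 0.2497 I₀.
I₃ = I₂ cos²(147° − 90°) = 0.2497 I₀ · cos²(57°) = 0.07407 I₀.
After rotation:
I₁ = I₀ cos²(44° − 0°) = I₀ cos²(44°) = 0.5174 I₀.
I₂ = I₁ cos²(104° − 44°) = 0.5174 I₀ · cos²(60°) = 0.1294 I₀.
I₃ = I₂ cos²(147° − 104°) = 0.1294 I₀ · cos²(43°) = 0.06919 I₀.
Ratio = 0.06919 / 0.07407 = 0.9342.

I_new/I_old ≈ 0.934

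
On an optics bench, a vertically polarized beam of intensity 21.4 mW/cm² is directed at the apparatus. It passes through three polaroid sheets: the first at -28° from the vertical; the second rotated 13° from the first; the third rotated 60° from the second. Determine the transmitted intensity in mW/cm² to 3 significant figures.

I₁ = 21.4 mW/cm² · cos²(28°) = 16.68 mW/cm².
I₂ = I₁ · cos²(13°) = 16.68 · 0.9494 = 15.84 mW/cm².
I₃ = I₂ · cos²(60°) = 15.84 · 0.25 = 3.96 mW/cm².

I ≈ 3.96 mW/cm²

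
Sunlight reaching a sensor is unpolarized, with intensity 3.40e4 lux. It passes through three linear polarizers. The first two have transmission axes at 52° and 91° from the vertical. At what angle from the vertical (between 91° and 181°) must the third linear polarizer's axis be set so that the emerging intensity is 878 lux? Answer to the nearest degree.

Unpolarized light through the first polarizer → I₁ = ½ I₀, now polarized at 52°.
I₂ = I₁ cos²(91° − 52°) = 0.5 I₀ · cos²(39°) = 0.302 I₀.
Target fraction: 878 / 3.40e4 lux = 0.02582 of I₀.
Need I₃/I₀ = 0.02582, so cos²(θ − 91°) = 0.02582 / 0.302 = 0.08551.
θ − 91° = arccos(√0.08551) = 73.0°, giving θ ≈ 91 + 73.0 = 164.0°.

θ ≈ 164°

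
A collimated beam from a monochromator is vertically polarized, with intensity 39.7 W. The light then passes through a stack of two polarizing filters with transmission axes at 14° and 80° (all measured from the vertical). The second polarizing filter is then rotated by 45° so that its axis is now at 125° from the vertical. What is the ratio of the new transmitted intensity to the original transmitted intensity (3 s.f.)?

I_new/I_old ≈ 0.776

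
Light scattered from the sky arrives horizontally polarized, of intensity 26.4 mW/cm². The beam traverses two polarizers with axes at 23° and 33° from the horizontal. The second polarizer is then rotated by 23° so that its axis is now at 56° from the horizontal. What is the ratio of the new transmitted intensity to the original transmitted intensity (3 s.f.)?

I_new/I_old ≈ 0.725

Before rotation:
I₁ = I₀ cos²(23° − 0°) = I₀ cos²(23°) = 0.8473 I₀.
I₂ = I₁ cos²(33° − 23°) = 0.8473 I₀ · cos²(10°) = 0.8218 I₀.
After rotation:
I₁ = I₀ cos²(23° − 0°) = I₀ cos²(23°) = 0.8473 I₀.
I₂ = I₁ cos²(56° − 23°) = 0.8473 I₀ · cos²(33°) = 0.596 I₀.
Ratio = 0.596 / 0.8218 = 0.7252.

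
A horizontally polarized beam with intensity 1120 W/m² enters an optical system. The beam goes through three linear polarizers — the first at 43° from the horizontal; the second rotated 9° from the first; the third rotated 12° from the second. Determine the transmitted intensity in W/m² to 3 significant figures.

I ≈ 559 W/m²

I₁ = 1120 W/m² · cos²(43°) = 599.1 W/m².
I₂ = I₁ · cos²(9°) = 599.1 · 0.9755 = 584.4 W/m².
I₃ = I₂ · cos²(12°) = 584.4 · 0.9568 = 559.1 W/m².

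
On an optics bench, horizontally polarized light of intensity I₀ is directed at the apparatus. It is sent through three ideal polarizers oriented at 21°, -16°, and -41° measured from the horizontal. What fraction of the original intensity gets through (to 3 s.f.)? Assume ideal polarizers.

≈ 0.457 I₀

I₁ = I₀ cos²(21° − 0°) = I₀ cos²(21°) = 0.8716 I₀.
I₂ = I₁ cos²(-16° − 21°) = 0.8716 I₀ · cos²(37°) = 0.5559 I₀.
I₃ = I₂ cos²(-41° + 16°) = 0.5559 I₀ · cos²(25°) = 0.4566 I₀.
Transmitted fraction = 0.4566.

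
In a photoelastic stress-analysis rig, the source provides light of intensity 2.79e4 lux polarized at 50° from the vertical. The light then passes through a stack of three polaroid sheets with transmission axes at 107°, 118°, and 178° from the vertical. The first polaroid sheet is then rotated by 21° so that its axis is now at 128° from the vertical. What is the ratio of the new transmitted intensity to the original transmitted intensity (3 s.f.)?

I_new/I_old ≈ 0.147

Before rotation:
I₁ = I₀ cos²(107° − 50°) = I₀ cos²(57°) = 0.2966 I₀.
I₂ = I₁ cos²(118° − 107°) = 0.2966 I₀ · cos²(11°) = 0.2858 I₀.
I₃ = I₂ cos²(178° − 118°) = 0.2858 I₀ · cos²(60°) = 0.07146 I₀.
After rotation:
I₁ = I₀ cos²(128° − 50°) = I₀ cos²(78°) = 0.04323 I₀.
I₂ = I₁ cos²(118° − 128°) = 0.04323 I₀ · cos²(10°) = 0.04192 I₀.
I₃ = I₂ cos²(178° − 118°) = 0.04192 I₀ · cos²(60°) = 0.01048 I₀.
Ratio = 0.01048 / 0.07146 = 0.1467.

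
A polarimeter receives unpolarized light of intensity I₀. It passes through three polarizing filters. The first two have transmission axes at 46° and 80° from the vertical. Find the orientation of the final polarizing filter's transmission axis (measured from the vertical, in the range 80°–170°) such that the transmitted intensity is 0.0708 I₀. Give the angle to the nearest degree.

Unpolarized light through the first polarizer → I₁ = ½ I₀, now polarized at 46°.
I₂ = I₁ cos²(80° − 46°) = 0.5 I₀ · cos²(34°) = 0.3437 I₀.
Need I₃/I₀ = 0.0708, so cos²(θ − 80°) = 0.0708 / 0.3437 = 0.206.
θ − 80° = arccos(√0.206) = 63.0°, giving θ ≈ 80 + 63.0 = 143.0°.

θ ≈ 143°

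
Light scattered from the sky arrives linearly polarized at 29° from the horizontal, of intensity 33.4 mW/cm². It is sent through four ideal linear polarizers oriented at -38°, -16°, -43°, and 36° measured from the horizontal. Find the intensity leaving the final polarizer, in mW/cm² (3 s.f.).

I ≈ 0.127 mW/cm²

I₁ = 33.4 mW/cm² · cos²(67°) = 5.099 mW/cm².
I₂ = I₁ · cos²(22°) = 5.099 · 0.8597 = 4.384 mW/cm².
I₃ = I₂ · cos²(27°) = 4.384 · 0.7939 = 3.48 mW/cm².
I₄ = I₃ · cos²(79°) = 3.48 · 0.03641 = 0.1267 mW/cm².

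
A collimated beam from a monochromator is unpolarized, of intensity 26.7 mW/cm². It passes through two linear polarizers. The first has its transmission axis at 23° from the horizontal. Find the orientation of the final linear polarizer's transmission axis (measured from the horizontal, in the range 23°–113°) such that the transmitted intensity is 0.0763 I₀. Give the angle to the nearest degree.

θ ≈ 90°

Unpolarized light through the first polarizer → I₁ = ½ I₀, now polarized at 23°.
Need I₂/I₀ = 0.0763, so cos²(θ − 23°) = 0.0763 / 0.5 = 0.1526.
θ − 23° = arccos(√0.1526) = 67.0°, giving θ ≈ 23 + 67.0 = 90.0°.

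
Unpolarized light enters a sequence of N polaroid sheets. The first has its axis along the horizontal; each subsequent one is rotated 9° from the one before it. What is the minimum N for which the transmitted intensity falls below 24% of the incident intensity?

N = 31

First polarizer halves the unpolarized light: factor 1/2.
Each further stage multiplies by cos²(9°) = 0.9755.
After N polarizers: T = 0.5·0.9755^(N−1). Require T < 0.24 ⇒ N−1 > ln(0.24/0.5)/ln(0.9755) = 29.62, so N−1 ≥ 30 and N = 31.
Check: N=31 gives T = 0.2378 < 0.24; N=30 gives T = 0.2437.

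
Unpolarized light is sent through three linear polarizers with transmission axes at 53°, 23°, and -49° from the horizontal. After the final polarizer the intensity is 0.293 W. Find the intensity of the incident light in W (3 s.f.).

I₀ ≈ 8.18 W

Unpolarized light through the first polarizer → I₁ = ½ I₀, now polarized at 53°.
I₂ = I₁ cos²(23° − 53°) = 0.5 I₀ · cos²(30°) = 0.375 I₀.
I₃ = I₂ cos²(-49° − 23°) = 0.375 I₀ · cos²(72°) = 0.03581 I₀.
So 0.293 W = 0.03581 I₀, giving I₀ = 0.293/0.03581 = 8.182 W.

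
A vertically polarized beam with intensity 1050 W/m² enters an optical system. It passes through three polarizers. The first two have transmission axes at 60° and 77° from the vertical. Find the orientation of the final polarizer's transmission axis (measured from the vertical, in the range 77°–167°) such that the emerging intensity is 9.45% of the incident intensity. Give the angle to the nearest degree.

I₁ = I₀ cos²(60° − 0°) = I₀ cos²(60°) = 0.25 I₀.
I₂ = I₁ cos²(77° − 60°) = 0.25 I₀ · cos²(17°) = 0.2286 I₀.
Need I₃/I₀ = 0.0945, so cos²(θ − 77°) = 0.0945 / 0.2286 = 0.4133.
θ − 77° = arccos(√0.4133) = 50.0°, giving θ ≈ 77 + 50.0 = 127.0°.

θ ≈ 127°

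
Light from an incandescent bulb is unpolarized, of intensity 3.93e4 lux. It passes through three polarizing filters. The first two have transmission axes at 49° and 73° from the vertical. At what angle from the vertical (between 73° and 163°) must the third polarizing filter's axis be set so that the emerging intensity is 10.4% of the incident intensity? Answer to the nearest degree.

Unpolarized light through the first polarizer → I₁ = ½ I₀, now polarized at 49°.
I₂ = I₁ cos²(73° − 49°) = 0.5 I₀ · cos²(24°) = 0.4173 I₀.
Need I₃/I₀ = 0.104, so cos²(θ − 73°) = 0.104 / 0.4173 = 0.2492.
θ − 73° = arccos(√0.2492) = 60.1°, giving θ ≈ 73 + 60.1 = 133.1°.

θ ≈ 133°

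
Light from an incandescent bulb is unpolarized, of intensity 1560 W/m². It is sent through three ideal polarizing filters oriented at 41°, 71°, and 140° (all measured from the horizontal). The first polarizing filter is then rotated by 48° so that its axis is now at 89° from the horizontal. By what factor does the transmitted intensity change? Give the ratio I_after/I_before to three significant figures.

I_new/I_old ≈ 1.21

Before rotation:
Unpolarized light through the first polarizer → I₁ = ½ I₀, now polarized at 41°.
I₂ = I₁ cos²(71° − 41°) = 0.5 I₀ · cos²(30°) = 0.375 I₀.
I₃ = I₂ cos²(140° − 71°) = 0.375 I₀ · cos²(69°) = 0.04816 I₀.
After rotation:
Unpolarized light through the first polarizer → I₁ = ½ I₀, now polarized at 89°.
I₂ = I₁ cos²(71° − 89°) = 0.5 I₀ · cos²(18°) = 0.4523 I₀.
I₃ = I₂ cos²(140° − 71°) = 0.4523 I₀ · cos²(69°) = 0.05808 I₀.
Ratio = 0.05808 / 0.04816 = 1.206.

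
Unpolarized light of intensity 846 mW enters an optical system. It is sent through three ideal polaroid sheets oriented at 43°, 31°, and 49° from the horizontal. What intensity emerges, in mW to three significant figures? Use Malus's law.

Unpolarized light through the first polarizer → I₁ = 846 mW/2 = 423 mW, polarized at 43°.
I₂ = I₁ · cos²(12°) = 423 · 0.9568 = 404.7 mW.
I₃ = I₂ · cos²(18°) = 404.7 · 0.9045 = 366.1 mW.

I ≈ 366 mW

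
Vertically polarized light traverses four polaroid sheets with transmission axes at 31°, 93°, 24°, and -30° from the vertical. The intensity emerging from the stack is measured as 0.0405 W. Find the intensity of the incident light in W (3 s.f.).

I₀ ≈ 5.64 W

By Malus's law, I₁ = I₀ cos²(31° − 0°) = I₀ cos²(31°) = 0.7347 I₀.
I₂ = I₁ cos²(93° − 31°) = 0.7347 I₀ · cos²(62°) = 0.1619 I₀.
I₃ = I₂ cos²(24° − 93°) = 0.1619 I₀ · cos²(69°) = 0.0208 I₀.
I₄ = I₃ cos²(-30° − 24°) = 0.0208 I₀ · cos²(54°) = 0.007185 I₀.
So 0.0405 W = 0.007185 I₀, giving I₀ = 0.0405/0.007185 = 5.637 W.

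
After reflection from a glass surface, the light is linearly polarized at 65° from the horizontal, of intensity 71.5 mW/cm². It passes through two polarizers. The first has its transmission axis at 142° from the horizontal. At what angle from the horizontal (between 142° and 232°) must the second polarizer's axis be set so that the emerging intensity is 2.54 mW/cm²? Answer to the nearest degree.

θ ≈ 175°

By Malus's law, I₁ = I₀ cos²(142° − 65°) = I₀ cos²(77°) = 0.0506 I₀.
Target fraction: 2.54 / 71.5 mW/cm² = 0.03552 of I₀.
Need I₂/I₀ = 0.03552, so cos²(θ − 142°) = 0.03552 / 0.0506 = 0.702.
θ − 142° = arccos(√0.702) = 33.1°, giving θ ≈ 142 + 33.1 = 175.1°.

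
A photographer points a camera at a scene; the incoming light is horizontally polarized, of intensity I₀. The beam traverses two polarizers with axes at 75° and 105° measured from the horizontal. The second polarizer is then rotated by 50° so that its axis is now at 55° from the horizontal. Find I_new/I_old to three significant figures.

I_new/I_old ≈ 1.18

Before rotation:
I₁ = I₀ cos²(75° − 0°) = I₀ cos²(75°) = 0.06699 I₀.
I₂ = I₁ cos²(105° − 75°) = 0.06699 I₀ · cos²(30°) = 0.05024 I₀.
After rotation:
I₁ = I₀ cos²(75° − 0°) = I₀ cos²(75°) = 0.06699 I₀.
I₂ = I₁ cos²(55° − 75°) = 0.06699 I₀ · cos²(20°) = 0.05915 I₀.
Ratio = 0.05915 / 0.05024 = 1.177.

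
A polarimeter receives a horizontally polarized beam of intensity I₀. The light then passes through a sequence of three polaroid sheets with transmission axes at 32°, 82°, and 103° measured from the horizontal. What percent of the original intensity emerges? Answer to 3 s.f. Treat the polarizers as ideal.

I₁ = I₀ cos²(32° − 0°) = I₀ cos²(32°) = 0.7192 I₀.
I₂ = I₁ cos²(82° − 32°) = 0.7192 I₀ · cos²(50°) = 0.2972 I₀.
I₃ = I₂ cos²(103° − 82°) = 0.2972 I₀ · cos²(21°) = 0.259 I₀.
That is 25.9% of the incident intensity.

≈ 25.9%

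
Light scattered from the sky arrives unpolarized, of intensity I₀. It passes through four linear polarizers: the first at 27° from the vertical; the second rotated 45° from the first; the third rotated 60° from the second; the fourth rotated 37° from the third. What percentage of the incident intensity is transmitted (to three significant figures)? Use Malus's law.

≈ 3.99%

Unpolarized light through the first polarizer → I₁ = ½ I₀, now polarized at 27°.
I₂ = I₁ cos²(45°) = 0.5 · 0.5 I₀ = 0.25 I₀.
I₃ = I₂ cos²(60°) = 0.25 · 0.25 I₀ = 0.0625 I₀.
I₄ = I₃ cos²(37°) = 0.0625 · 0.6378 I₀ = 0.03986 I₀.
That is 3.986% of the incident intensity.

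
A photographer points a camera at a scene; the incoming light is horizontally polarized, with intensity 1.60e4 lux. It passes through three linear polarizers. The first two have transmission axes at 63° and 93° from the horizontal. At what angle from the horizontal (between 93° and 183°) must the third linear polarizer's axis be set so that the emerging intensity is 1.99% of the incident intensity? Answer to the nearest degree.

By Malus's law, I₁ = I₀ cos²(63° − 0°) = I₀ cos²(63°) = 0.2061 I₀.
I₂ = I₁ cos²(93° − 63°) = 0.2061 I₀ · cos²(30°) = 0.1546 I₀.
Need I₃/I₀ = 0.0199, so cos²(θ − 93°) = 0.0199 / 0.1546 = 0.1287.
θ − 93° = arccos(√0.1287) = 69.0°, giving θ ≈ 93 + 69.0 = 162.0°.

θ ≈ 162°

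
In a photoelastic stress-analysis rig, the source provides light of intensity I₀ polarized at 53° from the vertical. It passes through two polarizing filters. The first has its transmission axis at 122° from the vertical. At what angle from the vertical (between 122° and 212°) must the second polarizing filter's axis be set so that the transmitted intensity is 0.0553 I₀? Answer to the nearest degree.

By Malus's law, I₁ = I₀ cos²(122° − 53°) = I₀ cos²(69°) = 0.1284 I₀.
Need I₂/I₀ = 0.0553, so cos²(θ − 122°) = 0.0553 / 0.1284 = 0.4306.
θ − 122° = arccos(√0.4306) = 49.0°, giving θ ≈ 122 + 49.0 = 171.0°.

θ ≈ 171°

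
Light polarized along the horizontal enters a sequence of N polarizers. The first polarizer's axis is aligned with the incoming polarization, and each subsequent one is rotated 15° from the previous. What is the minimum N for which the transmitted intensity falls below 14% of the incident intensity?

First polarizer is aligned with the polarization: full transmission.
Each further stage multiplies by cos²(15°) = 0.933.
After N polarizers: T = 0.933^(N−1). Require T < 0.14 ⇒ N−1 > ln(0.14)/ln(0.933) = 28.36, so N−1 ≥ 29 and N = 30.
Check: N=30 gives T = 0.1339 < 0.14; N=29 gives T = 0.1435.

N = 30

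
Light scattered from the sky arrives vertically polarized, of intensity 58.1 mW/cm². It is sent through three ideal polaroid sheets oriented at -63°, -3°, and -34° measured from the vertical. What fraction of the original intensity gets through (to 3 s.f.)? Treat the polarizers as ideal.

I₁ = 58.1 mW/cm² · cos²(63°) = 11.97 mW/cm².
I₂ = I₁ · cos²(60°) = 11.97 · 0.25 = 2.994 mW/cm².
I₃ = I₂ · cos²(31°) = 2.994 · 0.7347 = 2.2 mW/cm².
Transmitted fraction = 0.03786.

I/I₀ ≈ 0.0379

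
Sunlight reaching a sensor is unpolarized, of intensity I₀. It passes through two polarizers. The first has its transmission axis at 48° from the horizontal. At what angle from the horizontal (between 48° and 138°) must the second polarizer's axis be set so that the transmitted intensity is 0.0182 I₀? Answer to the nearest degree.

θ ≈ 127°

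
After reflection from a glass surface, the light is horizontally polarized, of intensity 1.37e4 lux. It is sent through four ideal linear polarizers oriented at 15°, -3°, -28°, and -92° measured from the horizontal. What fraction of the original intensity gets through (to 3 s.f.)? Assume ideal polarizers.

I/I₀ ≈ 0.133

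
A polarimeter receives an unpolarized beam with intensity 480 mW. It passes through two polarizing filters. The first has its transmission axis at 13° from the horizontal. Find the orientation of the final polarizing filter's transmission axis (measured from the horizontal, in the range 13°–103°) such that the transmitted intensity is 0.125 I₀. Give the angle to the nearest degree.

Unpolarized light through the first polarizer → I₁ = ½ I₀, now polarized at 13°.
Need I₂/I₀ = 0.125, so cos²(θ − 13°) = 0.125 / 0.5 = 0.25.
θ − 13° = arccos(√0.25) = 60.0°, giving θ ≈ 13 + 60.0 = 73.0°.

θ ≈ 73°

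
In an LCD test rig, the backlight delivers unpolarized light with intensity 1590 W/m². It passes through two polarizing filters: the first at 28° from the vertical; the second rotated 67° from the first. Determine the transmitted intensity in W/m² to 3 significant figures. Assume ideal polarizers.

I ≈ 121 W/m²

Unpolarized light through the first polarizer → I₁ = 1590 W/m²/2 = 795 W/m², polarized at 28°.
I₂ = I₁ · cos²(67°) = 795 · 0.1527 = 121.4 W/m².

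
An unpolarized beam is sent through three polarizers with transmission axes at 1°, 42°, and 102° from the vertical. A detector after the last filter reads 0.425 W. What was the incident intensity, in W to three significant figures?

I₀ ≈ 5.97 W

Unpolarized light through the first polarizer → I₁ = ½ I₀, now polarized at 1°.
I₂ = I₁ cos²(42° − 1°) = 0.5 I₀ · cos²(41°) = 0.2848 I₀.
I₃ = I₂ cos²(102° − 42°) = 0.2848 I₀ · cos²(60°) = 0.0712 I₀.
So 0.425 W = 0.0712 I₀, giving I₀ = 0.425/0.0712 = 5.969 W.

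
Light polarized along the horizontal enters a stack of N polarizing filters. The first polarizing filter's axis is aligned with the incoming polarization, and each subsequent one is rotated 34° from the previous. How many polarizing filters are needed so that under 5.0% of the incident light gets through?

N = 9

First polarizer is aligned with the polarization: full transmission.
Each further stage multiplies by cos²(34°) = 0.6873.
After N polarizers: T = 0.6873^(N−1). Require T < 0.050 ⇒ N−1 > ln(0.050)/ln(0.6873) = 7.99, so N−1 ≥ 8 and N = 9.
Check: N=9 gives T = 0.0498 < 0.050; N=8 gives T = 0.07245.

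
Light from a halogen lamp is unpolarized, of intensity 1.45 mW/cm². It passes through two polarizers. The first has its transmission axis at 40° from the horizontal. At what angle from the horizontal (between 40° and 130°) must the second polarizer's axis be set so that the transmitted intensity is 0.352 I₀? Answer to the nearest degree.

θ ≈ 73°

Unpolarized light through the first polarizer → I₁ = ½ I₀, now polarized at 40°.
Need I₂/I₀ = 0.352, so cos²(θ − 40°) = 0.352 / 0.5 = 0.704.
θ − 40° = arccos(√0.704) = 33.0°, giving θ ≈ 40 + 33.0 = 73.0°.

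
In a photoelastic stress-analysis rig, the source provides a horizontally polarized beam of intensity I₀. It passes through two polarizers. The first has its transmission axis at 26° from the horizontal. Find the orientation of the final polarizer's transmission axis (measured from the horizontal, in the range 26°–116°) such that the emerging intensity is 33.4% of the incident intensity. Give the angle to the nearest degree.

θ ≈ 76°

I₁ = I₀ cos²(26° − 0°) = I₀ cos²(26°) = 0.8078 I₀.
Need I₂/I₀ = 0.334, so cos²(θ − 26°) = 0.334 / 0.8078 = 0.4135.
θ − 26° = arccos(√0.4135) = 50.0°, giving θ ≈ 26 + 50.0 = 76.0°.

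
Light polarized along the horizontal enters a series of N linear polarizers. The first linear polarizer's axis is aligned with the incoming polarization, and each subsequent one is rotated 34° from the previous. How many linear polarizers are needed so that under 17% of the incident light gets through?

First polarizer is aligned with the polarization: full transmission.
Each further stage multiplies by cos²(34°) = 0.6873.
After N polarizers: T = 0.6873^(N−1). Require T < 0.17 ⇒ N−1 > ln(0.17)/ln(0.6873) = 4.73, so N−1 ≥ 5 and N = 6.
Check: N=6 gives T = 0.1534 < 0.17; N=5 gives T = 0.2231.

N = 6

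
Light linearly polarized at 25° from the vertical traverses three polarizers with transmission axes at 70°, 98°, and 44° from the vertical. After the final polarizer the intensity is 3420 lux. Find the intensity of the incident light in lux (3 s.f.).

I₀ ≈ 2.54e4 lux

I₁ = I₀ cos²(70° − 25°) = I₀ cos²(45°) = 0.5 I₀.
I₂ = I₁ cos²(98° − 70°) = 0.5 I₀ · cos²(28°) = 0.3898 I₀.
I₃ = I₂ cos²(44° − 98°) = 0.3898 I₀ · cos²(54°) = 0.1347 I₀.
So 3420 lux = 0.1347 I₀, giving I₀ = 3420/0.1347 = 2.54e+04 lux.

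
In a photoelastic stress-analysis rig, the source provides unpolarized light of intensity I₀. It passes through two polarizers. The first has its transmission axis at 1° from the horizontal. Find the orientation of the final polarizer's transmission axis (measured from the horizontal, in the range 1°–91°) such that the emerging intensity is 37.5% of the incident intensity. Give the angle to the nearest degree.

θ ≈ 31°

Unpolarized light through the first polarizer → I₁ = ½ I₀, now polarized at 1°.
Need I₂/I₀ = 0.375, so cos²(θ − 1°) = 0.375 / 0.5 = 0.75.
θ − 1° = arccos(√0.75) = 30.0°, giving θ ≈ 1 + 30.0 = 31.0°.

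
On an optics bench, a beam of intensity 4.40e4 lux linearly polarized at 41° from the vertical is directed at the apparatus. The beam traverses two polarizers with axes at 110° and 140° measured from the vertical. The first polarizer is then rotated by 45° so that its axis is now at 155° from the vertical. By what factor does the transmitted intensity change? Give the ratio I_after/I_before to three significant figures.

Before rotation:
I₁ = I₀ cos²(110° − 41°) = I₀ cos²(69°) = 0.1284 I₀.
I₂ = I₁ cos²(140° − 110°) = 0.1284 I₀ · cos²(30°) = 0.09632 I₀.
After rotation:
I₁ = I₀ cos²(155° − 41°) = I₀ cos²(66°) = 0.1654 I₀.
I₂ = I₁ cos²(140° − 155°) = 0.1654 I₀ · cos²(15°) = 0.1544 I₀.
Ratio = 0.1544 / 0.09632 = 1.602.

I_new/I_old ≈ 1.60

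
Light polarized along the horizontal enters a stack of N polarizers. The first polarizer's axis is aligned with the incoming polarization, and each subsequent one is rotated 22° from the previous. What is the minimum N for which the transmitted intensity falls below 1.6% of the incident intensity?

N = 29

First polarizer is aligned with the polarization: full transmission.
Each further stage multiplies by cos²(22°) = 0.8597.
After N polarizers: T = 0.8597^(N−1). Require T < 0.016 ⇒ N−1 > ln(0.016)/ln(0.8597) = 27.35, so N−1 ≥ 28 and N = 29.
Check: N=29 gives T = 0.0145 < 0.016; N=28 gives T = 0.01686.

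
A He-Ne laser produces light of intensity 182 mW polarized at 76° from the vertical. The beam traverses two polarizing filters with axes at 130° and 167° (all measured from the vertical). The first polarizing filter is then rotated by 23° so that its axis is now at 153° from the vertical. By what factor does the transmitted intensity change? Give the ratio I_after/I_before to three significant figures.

I_new/I_old ≈ 0.216

Before rotation:
By Malus's law, I₁ = I₀ cos²(130° − 76°) = I₀ cos²(54°) = 0.3455 I₀.
I₂ = I₁ cos²(167° − 130°) = 0.3455 I₀ · cos²(37°) = 0.2204 I₀.
After rotation:
I₁ = I₀ cos²(153° − 76°) = I₀ cos²(77°) = 0.0506 I₀.
I₂ = I₁ cos²(167° − 153°) = 0.0506 I₀ · cos²(14°) = 0.04764 I₀.
Ratio = 0.04764 / 0.2204 = 0.2162.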